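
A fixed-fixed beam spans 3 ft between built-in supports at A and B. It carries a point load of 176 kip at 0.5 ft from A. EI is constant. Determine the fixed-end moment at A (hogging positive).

M_A = 61.11 kip·ft

Take the two fixed-end moments M_A, M_B as redundants; the released structure is the simple span AB.
On the primary (simply-supported) span, the end slopes from the loading are:
  at A: point load 176 at a = 0.5: Pab(L + b)/(6LEI) = 67.22/EI
  at B: point load 176 at a = 0.5: Pab(L + a)/(6LEI) = 42.78/EI
  θ_A0 = 67.22/EI,  θ_B0 = 42.78/EI
Flexibility coefficients: a unit moment at one end gives L/(3EI) there and L/(6EI) at the far end, so f₁₁ = f₂₂ = 1/EI and f₁₂ = f₂₁ = 0.5/EI.
Compatibility — zero rotation at each built-in end:
  1 M_A + 0.5 M_B = 67.22
  0.5 M_A + 1 M_B = 42.78
Solving the pair gives M_A = 61.11 kip·ft and M_B = 12.22 kip·ft (hogging).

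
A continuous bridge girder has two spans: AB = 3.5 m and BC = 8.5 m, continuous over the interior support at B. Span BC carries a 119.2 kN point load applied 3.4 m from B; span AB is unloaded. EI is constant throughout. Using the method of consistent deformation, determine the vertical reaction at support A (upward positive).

Insert a hinge at B; M_B is the redundant, and each span becomes simply supported.
Discontinuity in slope at B on the released structure — sum the simple-span end rotations:
  span BC: point load 119.2 at a = 3.4: Pab(L + b)/(6LEI) = 551.2/EI
  relative rotation θ_0 = (0 + 551.2)/EI = 551.2/EI
A unit hogging moment at B produces rotation L₁/(3EI) + L₂/(3EI) = 4/EI.
Slope continuity at B: θ_0 = M_B·4/EI, so M_B = 551.2/4 = 137.8 kN·m (hogging).
Span AB, ΣM about A with M_B applied at B: R_B^{AB}·3.5 = 0 + 137.8, so R_B^{AB} = 39.37 kN and R_A = 0 − 39.37 = -39.37 kN.

R_A = -39.37 kN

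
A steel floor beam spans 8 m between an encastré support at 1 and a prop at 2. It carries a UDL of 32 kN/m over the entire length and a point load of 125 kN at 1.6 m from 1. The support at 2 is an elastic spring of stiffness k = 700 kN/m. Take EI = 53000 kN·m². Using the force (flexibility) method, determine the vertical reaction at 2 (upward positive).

Remove the prop at 2; the released (primary) structure is a cantilever built in at 1.
Free-end deflection of the primary structure under the applied loading (downward +):
  UDL 32: wL⁴/(8EI) = 16384/EI
  point load 125 at a = 1.6: Pa²(3L − a)/(6EI) = 1195/EI
  δ_0 = 17579/EI
Tip deflection under a unit load at 2: L³/(3EI) = 170.7/EI.
With EI = 53000 kN·m²: δ_0 = 0.33167 m and δ_{22} = 0.00322 m/kN.
Compatibility — the spring shortens by R_2/k under the reaction it provides: δ_0 − R_2·δ_{22} = R_2/k. With 1/k = 0.001429 m/kN, R_2 = δ_0 / (δ_{22} + 1/k) = 0.33167 / (0.00322 + 0.001429) = 71.35 kN.

R_2 = 71.35 kN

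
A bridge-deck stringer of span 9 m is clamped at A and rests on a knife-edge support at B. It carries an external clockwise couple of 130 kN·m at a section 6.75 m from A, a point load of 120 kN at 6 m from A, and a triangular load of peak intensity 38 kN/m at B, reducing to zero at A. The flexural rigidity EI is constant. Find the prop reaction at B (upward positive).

R_B = 176.6 kN

Take the reaction at B as the redundant and release it; the primary structure is a cantilever fixed at A.
Downward deflection at the released point B due to the loads:
  clockwise couple 130 at a = 6.75: M₀a(2L − a)/(2EI) = 4936/EI
  point load 120 at a = 6: Pa²(3L − a)/(6EI) = 15120/EI
  triangular load, peak 38 at the free end: 11w₀L⁴/(120EI) = 22854/EI
  δ_0 = 42910/EI
Flexibility coefficient — unit upward force at B: δ_{BB} = L³/(3EI) = 243/EI.
Compatibility at B: δ_0 − R_B·δ_{BB} = 0, so R_B = 42910/243 = 176.6 kN.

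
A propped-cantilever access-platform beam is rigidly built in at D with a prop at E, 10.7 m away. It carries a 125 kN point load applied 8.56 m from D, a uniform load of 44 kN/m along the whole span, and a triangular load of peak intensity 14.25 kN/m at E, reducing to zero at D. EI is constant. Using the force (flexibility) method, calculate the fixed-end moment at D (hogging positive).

M_D = 853.3 kN·m

Release the roller at E. Primary structure: cantilever fixed at D.
Free-end deflection of the primary structure under the applied loading (downward +):
  point load 125 at a = 8.56: Pa²(3L − a)/(6EI) = 35935/EI
  UDL 44: wL⁴/(8EI) = 72094/EI
  triangular load, peak 14.25 at the free end: 11w₀L⁴/(120EI) = 17122/EI
  δ_0 = 125151/EI
Flexibility coefficient — unit upward force at E: δ_{EE} = L³/(3EI) = 408.3/EI.
The prop prevents deflection at E: R_E = δ_0/δ_{EE} = 125151/408.3 = 306.5 kN.
Moment equilibrium about D: M_D = Σ(load moments about D) − R_E·L = 4133 − 306.5×10.7 = 853.3 kN·m.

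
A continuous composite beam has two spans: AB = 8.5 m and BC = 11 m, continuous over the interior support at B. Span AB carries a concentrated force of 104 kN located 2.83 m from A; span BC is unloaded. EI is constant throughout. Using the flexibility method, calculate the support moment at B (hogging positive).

Insert a hinge at B; M_B is the redundant, and each span becomes simply supported.
End slopes at the hinge B, treating each span as simply supported:
  span AB: point load 104 at a = 2.83: Pab(L + a)/(6LEI) = 370.7/EI
  relative rotation θ_0 = (370.7 + 0)/EI = 370.7/EI
A unit hogging moment at B produces rotation L₁/(3EI) + L₂/(3EI) = 6.5/EI.
Compatibility: M_B·(L₁+L₂)/(3EI) = θ_0, giving M_B = 57.04 kN·m (hogging).

M_B = 57.04 kN·m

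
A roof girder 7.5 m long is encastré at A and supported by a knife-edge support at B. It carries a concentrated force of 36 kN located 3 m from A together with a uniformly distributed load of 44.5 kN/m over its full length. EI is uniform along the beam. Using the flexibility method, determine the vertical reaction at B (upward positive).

R_B = 132.6 kN

Release the roller at B. Primary structure: cantilever fixed at A.
Downward deflection at the released point B due to the loads:
  point load 36 at a = 3: Pa²(3L − a)/(6EI) = 1053/EI
  UDL 44.5: wL⁴/(8EI) = 17600/EI
  δ_0 = 18653/EI
Tip deflection under a unit load at B: L³/(3EI) = 140.6/EI.
The prop prevents deflection at B: R_B = δ_0/δ_{BB} = 18653/140.6 = 132.6 kN.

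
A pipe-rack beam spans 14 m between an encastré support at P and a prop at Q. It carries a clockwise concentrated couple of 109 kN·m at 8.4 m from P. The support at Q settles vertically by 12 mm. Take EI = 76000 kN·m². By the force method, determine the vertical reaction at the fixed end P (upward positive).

Choose R_Q as the redundant. The primary structure is the cantilever fixed at P.
Primary-structure tip deflection at Q by superposition:
  clockwise couple 109 at a = 8.4: M₀a(2L − a)/(2EI) = 8973/EI
Tip deflection under a unit load at Q: L³/(3EI) = 914.7/EI.
With EI = 76000 kN·m²: δ_0 = 0.11806 m and δ_{QQ} = 0.012035 m/kN.
Compatibility — the beam at Q must follow the support down by 0.012 m: δ_0 − R_Q·δ_{QQ} = 0.012, so R_Q = (0.11806 − 0.012)/0.012035 = 8.813 kN.
Vertical equilibrium: R_P = ΣP − R_Q = 0 − 8.813 = -8.813 kN.

R_P = -8.813 kN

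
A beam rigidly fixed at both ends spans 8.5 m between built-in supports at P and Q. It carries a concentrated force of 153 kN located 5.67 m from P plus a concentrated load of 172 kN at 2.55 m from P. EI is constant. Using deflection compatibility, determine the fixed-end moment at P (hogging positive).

Release both end moments; the primary structure is a simply-supported span PQ with redundants M_P and M_Q.
On the primary (simply-supported) span, the end slopes from the loading are:
  at P: point load 153 at a = 5.67: Pab(L + b)/(6LEI) = 545.4/EI
  at Q: point load 153 at a = 5.67: Pab(L + a)/(6LEI) = 682.1/EI
  at P: point load 172 at a = 2.55: Pab(L + b)/(6LEI) = 739.4/EI
  at Q: point load 172 at a = 2.55: Pab(L + a)/(6LEI) = 565.4/EI
  θ_P0 = 1285/EI,  θ_Q0 = 1248/EI
Flexibility coefficients: a unit moment at one end gives L/(3EI) there and L/(6EI) at the far end, so f₁₁ = f₂₂ = 2.833/EI and f₁₂ = f₂₁ = 1.417/EI.
Compatibility — zero rotation at each built-in end:
  2.833 M_P + 1.417 M_Q = 1285
  1.417 M_P + 2.833 M_Q = 1248
Solving the pair gives M_P = 311.1 kN·m and M_Q = 284.8 kN·m (hogging).

M_P = 311.1 kN·m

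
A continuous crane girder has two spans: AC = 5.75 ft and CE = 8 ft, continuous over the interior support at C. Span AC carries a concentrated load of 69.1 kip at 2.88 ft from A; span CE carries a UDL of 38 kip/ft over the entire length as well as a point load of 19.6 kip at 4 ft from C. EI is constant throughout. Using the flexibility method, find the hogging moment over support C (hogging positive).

Release continuity at C by inserting a hinge; the redundant is the internal moment M_C. The primary structure is two simply-supported spans AC and CE.
End slopes at the hinge C, treating each span as simply supported:
  span AC: point load 69.1 at a = 2.88: Pab(L + a)/(6LEI) = 142.9/EI
  span CE: UDL 38: wL³/(24EI) = 810.7/EI
  span CE: point load 19.6 at a = 4: Pab(L + b)/(6LEI) = 78.4/EI
  relative rotation θ_0 = (142.9 + 889.1)/EI = 1032/EI
A unit hogging moment at C produces rotation L₁/(3EI) + L₂/(3EI) = 4.583/EI.
Slope continuity at C: θ_0 = M_C·4.583/EI, so M_C = 1032/4.583 = 225.2 kip·ft (hogging).

M_C = 225.2 kip·ft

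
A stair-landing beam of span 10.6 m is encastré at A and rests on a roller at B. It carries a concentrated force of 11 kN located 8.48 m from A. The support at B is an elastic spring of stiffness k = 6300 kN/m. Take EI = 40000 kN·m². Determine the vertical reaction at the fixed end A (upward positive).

Choose R_B as the redundant. The primary structure is the cantilever fixed at A.
Downward deflection at the released point B due to the loads:
  point load 11 at a = 8.48: Pa²(3L − a)/(6EI) = 3074/EI
Flexibility coefficient — unit upward force at B: δ_{BB} = L³/(3EI) = 397/EI.
With EI = 40000 kN·m²: δ_0 = 0.07686 m and δ_{BB} = 0.009925 m/kN.
Compatibility — the spring shortens by R_B/k under the reaction it provides: δ_0 − R_B·δ_{BB} = R_B/k. With 1/k = 0.000159 m/kN, R_B = δ_0 / (δ_{BB} + 1/k) = 0.07686 / (0.009925 + 0.000159) = 7.622 kN.
Vertical equilibrium: R_A = ΣP − R_B = 11 − 7.622 = 3.378 kN.

R_A = 3.378 kN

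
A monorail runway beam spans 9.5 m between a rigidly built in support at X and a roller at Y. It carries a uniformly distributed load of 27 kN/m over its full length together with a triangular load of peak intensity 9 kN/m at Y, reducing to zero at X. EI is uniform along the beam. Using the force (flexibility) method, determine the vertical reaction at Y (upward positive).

Take the reaction at Y as the redundant and release it; the primary structure is a cantilever fixed at X.
Downward deflection at the released point Y due to the loads:
  UDL 27: wL⁴/(8EI) = 27490/EI
  triangular load, peak 9 at the free end: 11w₀L⁴/(120EI) = 6720/EI
  δ_0 = 34209/EI
Flexibility coefficient — unit upward force at Y: δ_{YY} = L³/(3EI) = 285.8/EI.
Compatibility at Y: δ_0 − R_Y·δ_{YY} = 0, so R_Y = 34209/285.8 = 119.7 kN.

R_Y = 119.7 kN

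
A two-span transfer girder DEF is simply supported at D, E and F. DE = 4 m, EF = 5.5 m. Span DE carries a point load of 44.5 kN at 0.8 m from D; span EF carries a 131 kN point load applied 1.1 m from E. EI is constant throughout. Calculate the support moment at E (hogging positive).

Insert a hinge at E; M_E is the redundant, and each span becomes simply supported.
Discontinuity in slope at E on the released structure — sum the simple-span end rotations:
  span DE: point load 44.5 at a = 0.8: Pab(L + a)/(6LEI) = 22.78/EI
  span EF: point load 131 at a = 1.1: Pab(L + b)/(6LEI) = 190.2/EI
  relative rotation θ_0 = (22.78 + 190.2)/EI = 213/EI
A unit hogging moment at E produces rotation L₁/(3EI) + L₂/(3EI) = 3.167/EI.
Compatibility: M_E·(L₁+L₂)/(3EI) = θ_0, giving M_E = 67.26 kN·m (hogging).

M_E = 67.26 kN·m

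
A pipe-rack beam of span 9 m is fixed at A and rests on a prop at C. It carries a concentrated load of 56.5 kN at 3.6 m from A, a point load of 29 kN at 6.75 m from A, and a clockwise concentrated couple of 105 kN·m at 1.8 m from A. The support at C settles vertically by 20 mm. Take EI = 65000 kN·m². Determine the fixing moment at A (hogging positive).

Release the roller at C. Primary structure: cantilever fixed at A.
Free-end deflection of the primary structure under the applied loading (downward +):
  point load 56.5 at a = 3.6: Pa²(3L − a)/(6EI) = 2856/EI
  point load 29 at a = 6.75: Pa²(3L − a)/(6EI) = 4459/EI
  clockwise couple 105 at a = 1.8: M₀a(2L − a)/(2EI) = 1531/EI
  δ_0 = 8846/EI
Tip deflection under a unit load at C: L³/(3EI) = 243/EI.
With EI = 65000 kN·m²: δ_0 = 0.13609 m and δ_{CC} = 0.003738 m/kN.
Compatibility — the beam at C must follow the support down by 0.02 m: δ_0 − R_C·δ_{CC} = 0.02, so R_C = (0.13609 − 0.02)/0.003738 = 31.05 kN.
Moment equilibrium about A: M_A = Σ(load moments about A) − R_C·L = 504.1 − 31.05×9 = 224.7 kN·m.

M_A = 224.7 kN·m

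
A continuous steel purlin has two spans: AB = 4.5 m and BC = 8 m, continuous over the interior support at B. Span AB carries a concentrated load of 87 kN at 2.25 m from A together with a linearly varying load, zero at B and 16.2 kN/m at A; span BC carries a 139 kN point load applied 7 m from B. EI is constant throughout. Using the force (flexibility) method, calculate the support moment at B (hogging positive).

Take M_B as the redundant. Released structure: two simple spans AB and BC with a hinge at B.
Discontinuity in slope at B on the released structure — sum the simple-span end rotations:
  span AB: point load 87 at a = 2.25: Pab(L + a)/(6LEI) = 110.1/EI
  span AB: triangular load, peak 16.2: 7w₀L³/(360EI) = 28.7/EI
  span BC: point load 139 at a = 7: Pab(L + b)/(6LEI) = 182.4/EI
  relative rotation θ_0 = (138.8 + 182.4)/EI = 321.3/EI
A unit hogging moment at B produces rotation L₁/(3EI) + L₂/(3EI) = 4.167/EI.
Slope continuity at B: θ_0 = M_B·4.167/EI, so M_B = 321.3/4.167 = 77.1 kN·m (hogging).

M_B = 77.1 kN·m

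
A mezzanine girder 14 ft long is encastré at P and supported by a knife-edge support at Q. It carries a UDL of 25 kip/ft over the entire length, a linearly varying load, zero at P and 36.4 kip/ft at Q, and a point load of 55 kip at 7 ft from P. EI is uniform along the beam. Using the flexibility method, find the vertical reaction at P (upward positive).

Release the roller at Q. Primary structure: cantilever fixed at P.
Downward deflection at the released point Q due to the loads:
  UDL 25: wL⁴/(8EI) = 120050/EI
  triangular load, peak 36.4 at the free end: 11w₀L⁴/(120EI) = 128181/EI
  point load 55 at a = 7: Pa²(3L − a)/(6EI) = 15721/EI
  δ_0 = 263952/EI
Flexibility coefficient — unit upward force at Q: δ_{QQ} = L³/(3EI) = 914.7/EI.
The prop prevents deflection at Q: R_Q = δ_0/δ_{QQ} = 263952/914.7 = 288.6 kip.
Vertical equilibrium: R_P = ΣP − R_Q = 659.8 − 288.6 = 371.2 kip.

R_P = 371.2 kip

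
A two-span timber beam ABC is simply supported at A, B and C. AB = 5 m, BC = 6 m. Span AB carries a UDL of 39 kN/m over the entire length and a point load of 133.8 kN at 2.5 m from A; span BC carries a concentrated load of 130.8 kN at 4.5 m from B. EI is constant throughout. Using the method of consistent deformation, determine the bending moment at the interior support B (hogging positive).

Take M_B as the redundant. Released structure: two simple spans AB and BC with a hinge at B.
End slopes at the hinge B, treating each span as simply supported:
  span AB: UDL 39: wL³/(24EI) = 203.1/EI
  span AB: point load 133.8 at a = 2.5: Pab(L + a)/(6LEI) = 209.1/EI
  span BC: point load 130.8 at a = 4.5: Pab(L + b)/(6LEI) = 183.9/EI
  relative rotation θ_0 = (412.2 + 183.9)/EI = 596.1/EI
A unit hogging moment at B produces rotation L₁/(3EI) + L₂/(3EI) = 3.667/EI.
Slope continuity at B: θ_0 = M_B·3.667/EI, so M_B = 596.1/3.667 = 162.6 kN·m (hogging).

M_B = 162.6 kN·m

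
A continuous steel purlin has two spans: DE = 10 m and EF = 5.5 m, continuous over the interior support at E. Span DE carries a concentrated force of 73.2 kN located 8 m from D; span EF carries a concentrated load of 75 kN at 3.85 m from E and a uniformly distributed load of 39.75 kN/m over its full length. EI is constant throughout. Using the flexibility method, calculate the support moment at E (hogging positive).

M_E = 141.3 kN·m

Insert a hinge at E; M_E is the redundant, and each span becomes simply supported.
Rotations at E on the released spans (each span's end-slope, ×1/EI):
  span DE: point load 73.2 at a = 8: Pab(L + a)/(6LEI) = 351.4/EI
  span EF: point load 75 at a = 3.85: Pab(L + b)/(6LEI) = 103.2/EI
  span EF: UDL 39.75: wL³/(24EI) = 275.6/EI
  relative rotation θ_0 = (351.4 + 378.8)/EI = 730.1/EI
A unit hogging moment at E produces rotation L₁/(3EI) + L₂/(3EI) = 5.167/EI.
Compatibility: M_E·(L₁+L₂)/(3EI) = θ_0, giving M_E = 141.3 kN·m (hogging).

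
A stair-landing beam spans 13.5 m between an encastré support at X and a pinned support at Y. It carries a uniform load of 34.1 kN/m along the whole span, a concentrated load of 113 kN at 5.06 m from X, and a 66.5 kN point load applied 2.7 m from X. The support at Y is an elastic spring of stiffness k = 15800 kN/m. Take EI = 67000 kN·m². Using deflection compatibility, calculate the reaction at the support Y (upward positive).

R_Y = 196.2 kN

Choose R_Y as the redundant. The primary structure is the cantilever fixed at X.
Primary-structure tip deflection at Y by superposition:
  UDL 34.1: wL⁴/(8EI) = 141579/EI
  point load 113 at a = 5.06: Pa²(3L − a)/(6EI) = 17089/EI
  point load 66.5 at a = 2.7: Pa²(3L − a)/(6EI) = 3054/EI
  δ_0 = 161723/EI
Tip deflection under a unit load at Y: L³/(3EI) = 820.1/EI.
With EI = 67000 kN·m²: δ_0 = 2.4138 m and δ_{YY} = 0.012241 m/kN.
Compatibility — the spring shortens by R_Y/k under the reaction it provides: δ_0 − R_Y·δ_{YY} = R_Y/k. With 1/k = 0.000063 m/kN, R_Y = δ_0 / (δ_{YY} + 1/k) = 2.4138 / (0.012241 + 0.000063) = 196.2 kN.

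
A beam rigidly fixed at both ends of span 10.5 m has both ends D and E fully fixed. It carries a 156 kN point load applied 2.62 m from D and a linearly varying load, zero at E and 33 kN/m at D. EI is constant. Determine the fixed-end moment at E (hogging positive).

Take the two fixed-end moments M_D, M_E as redundants; the released structure is the simple span DE.
End rotations of the released simple span under the applied load (×1/EI):
  at D: point load 156 at a = 2.62: Pab(L + b)/(6LEI) = 939.6/EI
  at E: point load 156 at a = 2.62: Pab(L + a)/(6LEI) = 670.7/EI
  at D: triangular load, peak 33: w₀L³/(45EI) = 848.9/EI
  at E: triangular load, peak 33: 7w₀L³/(360EI) = 742.8/EI
  θ_D0 = 1789/EI,  θ_E0 = 1414/EI
Flexibility coefficients: a unit moment at one end gives L/(3EI) there and L/(6EI) at the far end, so f₁₁ = f₂₂ = 3.5/EI and f₁₂ = f₂₁ = 1.75/EI.
Compatibility — zero rotation at each built-in end:
  3.5 M_D + 1.75 M_E = 1789
  1.75 M_D + 3.5 M_E = 1414
Solving the pair gives M_D = 412.1 kN·m and M_E = 197.8 kN·m (hogging).

M_E = 197.8 kN·m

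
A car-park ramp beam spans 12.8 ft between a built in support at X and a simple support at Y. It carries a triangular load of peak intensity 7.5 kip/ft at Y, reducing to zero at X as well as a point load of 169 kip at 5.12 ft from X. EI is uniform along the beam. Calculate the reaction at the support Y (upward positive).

Choose R_Y as the redundant. The primary structure is the cantilever fixed at X.
Downward deflection at the released point Y due to the loads:
  triangular load, peak 7.5 at the free end: 11w₀L⁴/(120EI) = 18455/EI
  point load 169 at a = 5.12: Pa²(3L − a)/(6EI) = 24573/EI
  δ_0 = 43028/EI
Tip deflection under a unit load at Y: L³/(3EI) = 699.1/EI.
Compatibility at Y: δ_0 − R_Y·δ_{YY} = 0, so R_Y = 43028/699.1 = 61.55 kip.

R_Y = 61.55 kip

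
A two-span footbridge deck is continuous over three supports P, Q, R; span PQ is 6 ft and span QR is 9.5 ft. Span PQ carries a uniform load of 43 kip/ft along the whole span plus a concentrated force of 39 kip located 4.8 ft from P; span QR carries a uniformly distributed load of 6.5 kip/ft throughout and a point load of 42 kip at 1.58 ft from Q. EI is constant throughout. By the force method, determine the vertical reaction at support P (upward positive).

Insert a hinge at Q; M_Q is the redundant, and each span becomes simply supported.
Discontinuity in slope at Q on the released structure — sum the simple-span end rotations:
  span PQ: UDL 43: wL³/(24EI) = 387/EI
  span PQ: point load 39 at a = 4.8: Pab(L + a)/(6LEI) = 67.39/EI
  span QR: UDL 6.5: wL³/(24EI) = 232.2/EI
  span QR: point load 42 at a = 1.58: Pab(L + b)/(6LEI) = 160.6/EI
  relative rotation θ_0 = (454.4 + 392.8)/EI = 847.2/EI
A unit hogging moment at Q produces rotation L₁/(3EI) + L₂/(3EI) = 5.167/EI.
Slope continuity at Q: θ_0 = M_Q·5.167/EI, so M_Q = 847.2/5.167 = 164 kip·ft (hogging).
Span PQ, ΣM about P with M_Q applied at Q: R_Q^{PQ}·6 = 961.2 + 164, so R_Q^{PQ} = 187.5 kip and R_P = 297 − 187.5 = 109.5 kip.

R_P = 109.5 kip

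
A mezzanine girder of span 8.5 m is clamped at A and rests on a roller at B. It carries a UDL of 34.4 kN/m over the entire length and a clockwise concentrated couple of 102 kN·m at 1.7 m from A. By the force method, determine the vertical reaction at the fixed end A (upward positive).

Remove the prop at B; the released (primary) structure is a cantilever built in at A.
Free-end deflection of the primary structure under the applied loading (downward +):
  UDL 34.4: wL⁴/(8EI) = 22446/EI
  clockwise couple 102 at a = 1.7: M₀a(2L − a)/(2EI) = 1327/EI
  δ_0 = 23773/EI
Flexibility coefficient — unit upward force at B: δ_{BB} = L³/(3EI) = 204.7/EI.
Compatibility at B: δ_0 − R_B·δ_{BB} = 0, so R_B = 23773/204.7 = 116.1 kN.
Vertical equilibrium: R_A = ΣP − R_B = 292.4 − 116.1 = 176.3 kN.

R_A = 176.3 kN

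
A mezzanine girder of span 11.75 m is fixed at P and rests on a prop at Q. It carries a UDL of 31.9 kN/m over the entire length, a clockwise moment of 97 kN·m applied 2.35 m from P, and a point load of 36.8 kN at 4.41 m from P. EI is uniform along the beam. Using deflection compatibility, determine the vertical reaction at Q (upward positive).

Take the reaction at Q as the redundant and release it; the primary structure is a cantilever fixed at P.
Free-end deflection of the primary structure under the applied loading (downward +):
  UDL 31.9: wL⁴/(8EI) = 76007/EI
  clockwise couple 97 at a = 2.35: M₀a(2L − a)/(2EI) = 2411/EI
  point load 36.8 at a = 4.41: Pa²(3L − a)/(6EI) = 3679/EI
  δ_0 = 82096/EI
Flexibility coefficient — unit upward force at Q: δ_{QQ} = L³/(3EI) = 540.7/EI.
Compatibility at Q: δ_0 − R_Q·δ_{QQ} = 0, so R_Q = 82096/540.7 = 151.8 kN.

R_Q = 151.8 kN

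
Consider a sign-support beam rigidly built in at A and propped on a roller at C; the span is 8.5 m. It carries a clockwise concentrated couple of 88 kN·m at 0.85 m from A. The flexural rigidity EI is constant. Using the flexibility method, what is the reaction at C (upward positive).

R_C = 2.951 kN

Release the roller at C. Primary structure: cantilever fixed at A.
Deflection at C on the released cantilever, summing each load's contribution:
  clockwise couple 88 at a = 0.85: M₀a(2L − a)/(2EI) = 604/EI
Flexibility coefficient — unit upward force at C: δ_{CC} = L³/(3EI) = 204.7/EI.
Compatibility at C: δ_0 − R_C·δ_{CC} = 0, so R_C = 604/204.7 = 2.951 kN.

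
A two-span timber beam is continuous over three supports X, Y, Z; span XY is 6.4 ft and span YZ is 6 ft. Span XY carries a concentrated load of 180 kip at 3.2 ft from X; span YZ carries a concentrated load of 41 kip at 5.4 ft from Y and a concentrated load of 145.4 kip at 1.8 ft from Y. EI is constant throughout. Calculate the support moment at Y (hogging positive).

Insert a hinge at Y; M_Y is the redundant, and each span becomes simply supported.
End slopes at the hinge Y, treating each span as simply supported:
  span XY: point load 180 at a = 3.2: Pab(L + a)/(6LEI) = 460.8/EI
  span YZ: point load 41 at a = 5.4: Pab(L + b)/(6LEI) = 24.35/EI
  span YZ: point load 145.4 at a = 1.8: Pab(L + b)/(6LEI) = 311.4/EI
  relative rotation θ_0 = (460.8 + 335.8)/EI = 796.6/EI
A unit hogging moment at Y produces rotation L₁/(3EI) + L₂/(3EI) = 4.133/EI.
Compatibility: M_Y·(L₁+L₂)/(3EI) = θ_0, giving M_Y = 192.7 kip·ft (hogging).

M_Y = 192.7 kip·ft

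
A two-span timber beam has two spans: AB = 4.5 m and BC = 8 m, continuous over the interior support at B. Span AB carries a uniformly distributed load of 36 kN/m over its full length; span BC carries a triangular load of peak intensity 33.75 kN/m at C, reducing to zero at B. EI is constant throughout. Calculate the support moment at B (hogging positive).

Release continuity at B by inserting a hinge; the redundant is the internal moment M_B. The primary structure is two simply-supported spans AB and BC.
Discontinuity in slope at B on the released structure — sum the simple-span end rotations:
  span AB: UDL 36: wL³/(24EI) = 136.7/EI
  span BC: triangular load, peak 33.75: 7w₀L³/(360EI) = 336/EI
  relative rotation θ_0 = (136.7 + 336)/EI = 472.7/EI
A unit hogging moment at B produces rotation L₁/(3EI) + L₂/(3EI) = 4.167/EI.
Slope continuity at B: θ_0 = M_B·4.167/EI, so M_B = 472.7/4.167 = 113.4 kN·m (hogging).

M_B = 113.4 kN·m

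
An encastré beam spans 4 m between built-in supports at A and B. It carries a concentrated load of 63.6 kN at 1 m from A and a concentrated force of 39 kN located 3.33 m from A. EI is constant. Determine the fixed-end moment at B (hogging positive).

Release both end moments; the primary structure is a simply-supported span AB with redundants M_A and M_B.
On the primary (simply-supported) span, the end slopes from the loading are:
  at A: point load 63.6 at a = 1: Pab(L + b)/(6LEI) = 55.65/EI
  at B: point load 63.6 at a = 1: Pab(L + a)/(6LEI) = 39.75/EI
  at A: point load 39 at a = 3.33: Pab(L + b)/(6LEI) = 16.93/EI
  at B: point load 39 at a = 3.33: Pab(L + a)/(6LEI) = 26.58/EI
  θ_A0 = 72.58/EI,  θ_B0 = 66.33/EI
Flexibility coefficients: a unit moment at one end gives L/(3EI) there and L/(6EI) at the far end, so f₁₁ = f₂₂ = 1.333/EI and f₁₂ = f₂₁ = 0.6667/EI.
Compatibility — zero rotation at each built-in end:
  1.333 M_A + 0.6667 M_B = 72.58
  0.6667 M_A + 1.333 M_B = 66.33
Solving the pair gives M_A = 39.42 kN·m and M_B = 30.03 kN·m (hogging).

M_B = 30.03 kN·m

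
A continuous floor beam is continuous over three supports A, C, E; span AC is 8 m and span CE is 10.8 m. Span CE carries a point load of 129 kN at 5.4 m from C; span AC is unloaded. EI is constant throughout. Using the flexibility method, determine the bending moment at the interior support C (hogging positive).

Insert a hinge at C; M_C is the redundant, and each span becomes simply supported.
Discontinuity in slope at C on the released structure — sum the simple-span end rotations:
  span CE: point load 129 at a = 5.4: Pab(L + b)/(6LEI) = 940.4/EI
  relative rotation θ_0 = (0 + 940.4)/EI = 940.4/EI
A unit hogging moment at C produces rotation L₁/(3EI) + L₂/(3EI) = 6.267/EI.
Slope continuity at C: θ_0 = M_C·6.267/EI, so M_C = 940.4/6.267 = 150.1 kN·m (hogging).

M_C = 150.1 kN·m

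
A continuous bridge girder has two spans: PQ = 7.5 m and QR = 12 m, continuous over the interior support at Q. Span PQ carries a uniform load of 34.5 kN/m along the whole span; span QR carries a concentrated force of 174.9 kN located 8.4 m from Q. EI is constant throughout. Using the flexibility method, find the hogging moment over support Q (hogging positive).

M_Q = 269.6 kN·m

Take M_Q as the redundant. Released structure: two simple spans PQ and QR with a hinge at Q.
End slopes at the hinge Q, treating each span as simply supported:
  span PQ: UDL 34.5: wL³/(24EI) = 606.4/EI
  span QR: point load 174.9 at a = 8.4: Pab(L + b)/(6LEI) = 1146/EI
  relative rotation θ_0 = (606.4 + 1146)/EI = 1752/EI
A unit hogging moment at Q produces rotation L₁/(3EI) + L₂/(3EI) = 6.5/EI.
Slope continuity at Q: θ_0 = M_Q·6.5/EI, so M_Q = 1752/6.5 = 269.6 kN·m (hogging).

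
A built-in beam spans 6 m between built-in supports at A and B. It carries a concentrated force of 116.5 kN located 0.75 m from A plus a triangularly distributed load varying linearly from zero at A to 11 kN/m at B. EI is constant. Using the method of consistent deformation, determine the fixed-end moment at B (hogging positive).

Release both end moments; the primary structure is a simply-supported span AB with redundants M_A and M_B.
End rotations of the released simple span under the applied load (×1/EI):
  at A: point load 116.5 at a = 0.75: Pab(L + b)/(6LEI) = 143.3/EI
  at B: point load 116.5 at a = 0.75: Pab(L + a)/(6LEI) = 86.01/EI
  at A: triangular load, peak 11: 7w₀L³/(360EI) = 46.2/EI
  at B: triangular load, peak 11: w₀L³/(45EI) = 52.8/EI
  θ_A0 = 189.5/EI,  θ_B0 = 138.8/EI
Flexibility coefficients: a unit moment at one end gives L/(3EI) there and L/(6EI) at the far end, so f₁₁ = f₂₂ = 2/EI and f₁₂ = f₂₁ = 1/EI.
Compatibility — zero rotation at each built-in end:
  2 M_A + 1 M_B = 189.5
  1 M_A + 2 M_B = 138.8
Solving the pair gives M_A = 80.1 kN·m and M_B = 29.36 kN·m (hogging).

M_B = 29.36 kN·m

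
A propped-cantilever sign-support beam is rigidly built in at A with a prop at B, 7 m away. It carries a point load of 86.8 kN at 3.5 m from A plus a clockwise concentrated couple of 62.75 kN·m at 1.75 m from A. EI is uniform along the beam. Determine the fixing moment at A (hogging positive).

M_A = 135.5 kN·m

Remove the prop at B; the released (primary) structure is a cantilever built in at A.
Deflection at B on the released cantilever, summing each load's contribution:
  point load 86.8 at a = 3.5: Pa²(3L − a)/(6EI) = 3101/EI
  clockwise couple 62.75 at a = 1.75: M₀a(2L − a)/(2EI) = 672.6/EI
  δ_0 = 3774/EI
Flexibility coefficient — unit upward force at B: δ_{BB} = L³/(3EI) = 114.3/EI.
The prop prevents deflection at B: R_B = δ_0/δ_{BB} = 3774/114.3 = 33.01 kN.
Moment equilibrium about A: M_A = Σ(load moments about A) − R_B·L = 366.6 − 33.01×7 = 135.5 kN·m.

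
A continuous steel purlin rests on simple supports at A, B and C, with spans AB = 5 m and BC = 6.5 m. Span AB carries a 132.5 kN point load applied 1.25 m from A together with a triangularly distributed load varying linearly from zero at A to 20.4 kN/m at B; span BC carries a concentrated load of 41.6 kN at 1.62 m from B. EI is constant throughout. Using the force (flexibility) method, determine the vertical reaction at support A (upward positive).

R_A = 101.7 kN

Release continuity at B by inserting a hinge; the redundant is the internal moment M_B. The primary structure is two simply-supported spans AB and BC.
Rotations at B on the released spans (each span's end-slope, ×1/EI):
  span AB: point load 132.5 at a = 1.25: Pab(L + a)/(6LEI) = 129.4/EI
  span AB: triangular load, peak 20.4: w₀L³/(45EI) = 56.67/EI
  span BC: point load 41.6 at a = 1.62: Pab(L + b)/(6LEI) = 95.96/EI
  relative rotation θ_0 = (186.1 + 95.96)/EI = 282/EI
A unit hogging moment at B produces rotation L₁/(3EI) + L₂/(3EI) = 3.833/EI.
Slope continuity at B: θ_0 = M_B·3.833/EI, so M_B = 282/3.833 = 73.57 kN·m (hogging).
Span AB, ΣM about A with M_B applied at B: R_B^{AB}·5 = 335.6 + 73.57, so R_B^{AB} = 81.84 kN and R_A = 183.5 − 81.84 = 101.7 kN.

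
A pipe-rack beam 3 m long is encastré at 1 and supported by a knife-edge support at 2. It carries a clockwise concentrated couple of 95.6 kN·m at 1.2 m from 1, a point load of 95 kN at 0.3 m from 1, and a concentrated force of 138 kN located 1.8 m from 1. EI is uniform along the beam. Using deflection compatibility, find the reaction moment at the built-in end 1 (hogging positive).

Choose R_2 as the redundant. The primary structure is the cantilever fixed at 1.
Downward deflection at the released point 2 due to the loads:
  clockwise couple 95.6 at a = 1.2: M₀a(2L − a)/(2EI) = 275.3/EI
  point load 95 at a = 0.3: Pa²(3L − a)/(6EI) = 12.4/EI
  point load 138 at a = 1.8: Pa²(3L − a)/(6EI) = 536.5/EI
  δ_0 = 824.3/EI
Tip deflection under a unit load at 2: L³/(3EI) = 9/EI.
Compatibility at 2: δ_0 − R_2·δ_{22} = 0, so R_2 = 824.3/9 = 91.59 kN.
Moment equilibrium about 1: M_1 = Σ(load moments about 1) − R_2·L = 372.5 − 91.59×3 = 97.74 kN·m.

M_1 = 97.74 kN·m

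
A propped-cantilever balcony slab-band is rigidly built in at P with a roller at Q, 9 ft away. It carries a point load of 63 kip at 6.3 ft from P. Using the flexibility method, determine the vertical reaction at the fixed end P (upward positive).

Remove the prop at Q; the released (primary) structure is a cantilever built in at P.
Downward deflection at the released point Q due to the loads:
  point load 63 at a = 6.3: Pa²(3L − a)/(6EI) = 8627/EI
Tip deflection under a unit load at Q: L³/(3EI) = 243/EI.
The prop prevents deflection at Q: R_Q = δ_0/δ_{QQ} = 8627/243 = 35.5 kip.
Vertical equilibrium: R_P = ΣP − R_Q = 63 − 35.5 = 27.5 kip.

R_P = 27.5 kip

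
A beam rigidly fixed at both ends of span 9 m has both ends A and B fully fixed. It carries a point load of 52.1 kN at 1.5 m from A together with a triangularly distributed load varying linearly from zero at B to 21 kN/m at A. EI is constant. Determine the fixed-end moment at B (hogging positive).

M_B = 67.55 kN·m

Release both end moments; the primary structure is a simply-supported span AB with redundants M_A and M_B.
Simple-span end rotations at A and B under the given loads:
  at A: point load 52.1 at a = 1.5: Pab(L + b)/(6LEI) = 179.1/EI
  at B: point load 52.1 at a = 1.5: Pab(L + a)/(6LEI) = 114/EI
  at A: triangular load, peak 21: w₀L³/(45EI) = 340.2/EI
  at B: triangular load, peak 21: 7w₀L³/(360EI) = 297.7/EI
  θ_A0 = 519.3/EI,  θ_B0 = 411.6/EI
Flexibility coefficients: a unit moment at one end gives L/(3EI) there and L/(6EI) at the far end, so f₁₁ = f₂₂ = 3/EI and f₁₂ = f₂₁ = 1.5/EI.
Compatibility — zero rotation at each built-in end:
  3 M_A + 1.5 M_B = 519.3
  1.5 M_A + 3 M_B = 411.6
Solving the pair gives M_A = 139.3 kN·m and M_B = 67.55 kN·m (hogging).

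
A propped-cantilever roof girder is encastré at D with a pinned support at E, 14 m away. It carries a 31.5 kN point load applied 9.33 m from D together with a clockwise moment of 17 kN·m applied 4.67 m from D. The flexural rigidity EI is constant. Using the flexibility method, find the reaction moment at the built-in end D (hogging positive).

M_D = 68.19 kN·m

Choose R_E as the redundant. The primary structure is the cantilever fixed at D.
Deflection at E on the released cantilever, summing each load's contribution:
  point load 31.5 at a = 9.33: Pa²(3L − a)/(6EI) = 14930/EI
  clockwise couple 17 at a = 4.67: M₀a(2L − a)/(2EI) = 926.1/EI
  δ_0 = 15856/EI
Flexibility coefficient — unit upward force at E: δ_{EE} = L³/(3EI) = 914.7/EI.
The prop prevents deflection at E: R_E = δ_0/δ_{EE} = 15856/914.7 = 17.34 kN.
Moment equilibrium about D: M_D = Σ(load moments about D) − R_E·L = 310.9 − 17.34×14 = 68.19 kN·m.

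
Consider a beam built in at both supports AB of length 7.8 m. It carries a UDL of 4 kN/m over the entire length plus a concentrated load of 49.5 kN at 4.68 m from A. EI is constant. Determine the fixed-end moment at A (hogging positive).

M_A = 57.35 kN·m

Release both end moments; the primary structure is a simply-supported span AB with redundants M_A and M_B.
End rotations of the released simple span under the applied load (×1/EI):
  at A: UDL 4: wL³/(24EI) = 79.09/EI
  at B: UDL 4: wL³/(24EI) = 79.09/EI
  at A: point load 49.5 at a = 4.68: Pab(L + b)/(6LEI) = 168.6/EI
  at B: point load 49.5 at a = 4.68: Pab(L + a)/(6LEI) = 192.7/EI
  θ_A0 = 247.7/EI,  θ_B0 = 271.8/EI
Flexibility coefficients: a unit moment at one end gives L/(3EI) there and L/(6EI) at the far end, so f₁₁ = f₂₂ = 2.6/EI and f₁₂ = f₂₁ = 1.3/EI.
Compatibility — zero rotation at each built-in end:
  2.6 M_A + 1.3 M_B = 247.7
  1.3 M_A + 2.6 M_B = 271.8
Solving the pair gives M_A = 57.35 kN·m and M_B = 75.88 kN·m (hogging).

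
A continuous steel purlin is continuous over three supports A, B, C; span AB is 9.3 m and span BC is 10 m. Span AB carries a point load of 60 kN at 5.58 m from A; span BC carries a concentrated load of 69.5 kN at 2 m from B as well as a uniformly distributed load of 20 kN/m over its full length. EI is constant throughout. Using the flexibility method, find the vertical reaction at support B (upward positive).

Insert a hinge at B; M_B is the redundant, and each span becomes simply supported.
Discontinuity in slope at B on the released structure — sum the simple-span end rotations:
  span AB: point load 60 at a = 5.58: Pab(L + a)/(6LEI) = 332.1/EI
  span BC: point load 69.5 at a = 2: Pab(L + b)/(6LEI) = 333.6/EI
  span BC: UDL 20: wL³/(24EI) = 833.3/EI
  relative rotation θ_0 = (332.1 + 1167)/EI = 1499/EI
A unit hogging moment at B produces rotation L₁/(3EI) + L₂/(3EI) = 6.433/EI.
Compatibility: M_B·(L₁+L₂)/(3EI) = θ_0, giving M_B = 233 kN·m (hogging).
Span AB, ΣM about A with M_B applied at B: R_B^{AB}·9.3 = 334.8 + 233, so R_B^{AB} = 61.06 kN and R_A = 60 − 61.06 = -1.055 kN.
Span BC, ΣM about C: R_B^{BC}·10 = 1556 + 233, so R_B^{BC} = 178.9 kN and R_C = 269.5 − 178.9 = 90.6 kN.
R_B = 61.06 + 178.9 = 240 kN.

R_B = 240 kN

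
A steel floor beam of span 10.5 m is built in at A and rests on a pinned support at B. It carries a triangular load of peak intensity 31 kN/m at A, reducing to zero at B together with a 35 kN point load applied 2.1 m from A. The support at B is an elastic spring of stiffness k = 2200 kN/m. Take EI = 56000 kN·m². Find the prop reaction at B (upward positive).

R_B = 32.37 kN

Take the reaction at B as the redundant and release it; the primary structure is a cantilever fixed at A.
Downward deflection at the released point B due to the loads:
  triangular load, peak 31 at the fixed end: w₀L⁴/(30EI) = 12560/EI
  point load 35 at a = 2.1: Pa²(3L − a)/(6EI) = 756.3/EI
  δ_0 = 13317/EI
Flexibility coefficient — unit upward force at B: δ_{BB} = L³/(3EI) = 385.9/EI.
With EI = 56000 kN·m²: δ_0 = 0.2378 m and δ_{BB} = 0.006891 m/kN.
Compatibility — the spring shortens by R_B/k under the reaction it provides: δ_0 − R_B·δ_{BB} = R_B/k. With 1/k = 0.000455 m/kN, R_B = δ_0 / (δ_{BB} + 1/k) = 0.2378 / (0.006891 + 0.000455) = 32.37 kN.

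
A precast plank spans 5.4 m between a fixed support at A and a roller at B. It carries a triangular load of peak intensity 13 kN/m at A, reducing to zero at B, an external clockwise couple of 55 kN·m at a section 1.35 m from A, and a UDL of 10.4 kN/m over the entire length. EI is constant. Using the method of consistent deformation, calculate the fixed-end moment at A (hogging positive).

M_A = 82.09 kN·m

Release the roller at B. Primary structure: cantilever fixed at A.
Free-end deflection of the primary structure under the applied loading (downward +):
  triangular load, peak 13 at the fixed end: w₀L⁴/(30EI) = 368.5/EI
  clockwise couple 55 at a = 1.35: M₀a(2L − a)/(2EI) = 350.8/EI
  UDL 10.4: wL⁴/(8EI) = 1105/EI
  δ_0 = 1825/EI
Tip deflection under a unit load at B: L³/(3EI) = 52.49/EI.
The prop prevents deflection at B: R_B = δ_0/δ_{BB} = 1825/52.49 = 34.76 kN.
Moment equilibrium about A: M_A = Σ(load moments about A) − R_B·L = 269.8 − 34.76×5.4 = 82.09 kN·m.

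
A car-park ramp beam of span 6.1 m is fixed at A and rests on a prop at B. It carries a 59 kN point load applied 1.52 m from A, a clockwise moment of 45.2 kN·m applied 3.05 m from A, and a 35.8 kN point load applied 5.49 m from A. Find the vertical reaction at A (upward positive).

R_A = 50.98 kN

Release the roller at B. Primary structure: cantilever fixed at A.
Free-end deflection of the primary structure under the applied loading (downward +):
  point load 59 at a = 1.52: Pa²(3L − a)/(6EI) = 381.2/EI
  clockwise couple 45.2 at a = 3.05: M₀a(2L − a)/(2EI) = 630.7/EI
  point load 35.8 at a = 5.49: Pa²(3L − a)/(6EI) = 2304/EI
  δ_0 = 3316/EI
Flexibility coefficient — unit upward force at B: δ_{BB} = L³/(3EI) = 75.66/EI.
The prop prevents deflection at B: R_B = δ_0/δ_{BB} = 3316/75.66 = 43.82 kN.
Vertical equilibrium: R_A = ΣP − R_B = 94.8 − 43.82 = 50.98 kN.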